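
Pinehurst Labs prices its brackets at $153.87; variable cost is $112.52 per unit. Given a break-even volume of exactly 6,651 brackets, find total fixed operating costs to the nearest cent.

Contribution margin per unit = $153.87 − $112.52 = $41.35.
Fixed costs = break-even units × CM = 6,651 × $41.35 = $275,018.85.

$275,018.85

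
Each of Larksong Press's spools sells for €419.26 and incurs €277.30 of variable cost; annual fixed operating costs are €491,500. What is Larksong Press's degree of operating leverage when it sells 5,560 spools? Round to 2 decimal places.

Total contribution margin = 5,560 × €141.96 = €789,297.60.
Operating income = contribution − fixed costs = €789,297.60 − €491,500 = €297,797.60.
DOL = contribution ÷ EBIT = €789,297.60 ÷ €297,797.60 = 2.6504.

2.65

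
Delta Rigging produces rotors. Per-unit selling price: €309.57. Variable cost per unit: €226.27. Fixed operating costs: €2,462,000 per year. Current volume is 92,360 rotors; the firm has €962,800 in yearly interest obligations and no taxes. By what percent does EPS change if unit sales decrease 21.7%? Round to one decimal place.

-39.1%

At 92,360 units, contribution = 92,360 × €83.30 = €7,693,588.00.
Subtracting fixed costs: EBIT = €7,693,588.00 − €2,462,000 = €5,231,588.00.
After interest of €962,800.00, pre-tax earnings = €4,268,788.00.
Degree of combined leverage = contribution ÷ (EBIT − I) = €7,693,588.00 ÷ €4,268,788.00 = 1.8023.
EPS therefore changes by 1.8023 × (-21.7%) = -39.1%.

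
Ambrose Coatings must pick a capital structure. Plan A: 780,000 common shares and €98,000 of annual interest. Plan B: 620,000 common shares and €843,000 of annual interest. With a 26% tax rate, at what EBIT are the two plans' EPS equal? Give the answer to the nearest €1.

€3,729,875

Set EPS_A = EPS_B: (EBIT − €98,000)(1 − 0.26) ÷ 780,000 = (EBIT − €843,000)(1 − 0.26) ÷ 620,000.
The (1 − t) factor cancels: (EBIT − 98,000) × 620,000 = (EBIT − 843,000) × 780,000.
EBIT × (780,000 − 620,000) = 843,000 × 780,000 − 98,000 × 620,000 = 596,780,000,000, so EBIT = 596,780,000,000 ÷ 160,000 = 3,729,875.00.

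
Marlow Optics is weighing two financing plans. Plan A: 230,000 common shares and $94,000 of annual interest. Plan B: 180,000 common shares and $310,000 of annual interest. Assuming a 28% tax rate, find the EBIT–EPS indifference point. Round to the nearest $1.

At indifference, (EBIT − 94,000)(1 − t)/230,000 = (EBIT − 310,000)(1 − t)/180,000.
The (1 − t) factor cancels: (EBIT − 94,000) × 180,000 = (EBIT − 310,000) × 230,000.
EBIT × (230,000 − 180,000) = 310,000 × 230,000 − 94,000 × 180,000 = 54,380,000,000, so EBIT = 54,380,000,000 ÷ 50,000 = 1,087,600.00.

$1,087,600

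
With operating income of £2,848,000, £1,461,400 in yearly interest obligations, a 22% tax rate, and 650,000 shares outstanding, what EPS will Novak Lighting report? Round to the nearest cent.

Interest = £1,461,400.00, so EBT = £2,848,000 − £1,461,400.00 = £1,386,600.00.
After tax at 22%: net income = £1,386,600.00 × 0.78 = £1,081,548.00.
Per share: £1,081,548.00 / 650,000 shares = £1.66.

£1.66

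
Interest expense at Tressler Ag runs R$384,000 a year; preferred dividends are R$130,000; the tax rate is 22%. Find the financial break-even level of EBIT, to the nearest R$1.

Preferred dividends are paid after tax, so their pre-tax equivalent is R$130,000 ÷ (1 − 0.22) = R$166,666.67.
Financial break-even EBIT = interest + D_p ÷ (1 − t) = R$384,000 + R$166,666.67 = R$550,666.67.

R$550,667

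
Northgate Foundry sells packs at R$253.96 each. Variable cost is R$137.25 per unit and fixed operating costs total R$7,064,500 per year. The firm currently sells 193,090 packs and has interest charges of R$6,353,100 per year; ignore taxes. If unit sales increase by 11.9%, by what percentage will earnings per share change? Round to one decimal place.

+29.4%

At 193,090 units, contribution = 193,090 × R$116.71 = R$22,535,533.90.
EBIT = R$22,535,533.90 − R$7,064,500 = R$15,471,033.90.
Interest = R$6,353,100.00, so EBIT − I = R$9,117,933.90.
Degree of combined leverage = contribution ÷ (EBIT − I) = R$22,535,533.90 ÷ R$9,117,933.90 = 2.4716.
%ΔEPS = DCL × %ΔSales = 2.4716 × +11.9% = +29.4%.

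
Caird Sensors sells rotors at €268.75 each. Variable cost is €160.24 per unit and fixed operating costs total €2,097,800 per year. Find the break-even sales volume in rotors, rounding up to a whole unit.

Each unit contributes €268.75 − €160.24 = €108.51.
Break-even volume = fixed costs ÷ CM per unit = €2,097,800 ÷ €108.51 = 19,332.78, so 19,333 rotors.

19,333 rotors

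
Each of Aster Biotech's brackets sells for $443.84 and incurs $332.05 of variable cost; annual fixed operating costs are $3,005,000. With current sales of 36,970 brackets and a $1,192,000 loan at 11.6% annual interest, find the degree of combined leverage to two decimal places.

Contribution at this volume is 36,970 × $111.79 = $4,132,876.30.
Subtracting fixed costs: EBIT = $4,132,876.30 − $3,005,000 = $1,127,876.30. Interest = $138,272.00, so EBIT − I = $989,604.30.
Degree of total leverage = total CM / (EBIT − interest) = $4,132,876.30 / $989,604.30 = 4.1763.

4.18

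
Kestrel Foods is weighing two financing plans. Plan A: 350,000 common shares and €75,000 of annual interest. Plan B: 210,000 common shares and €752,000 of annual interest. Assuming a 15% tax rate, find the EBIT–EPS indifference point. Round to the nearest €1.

Set EPS_A = EPS_B: (EBIT − €75,000)(1 − 0.15) ÷ 350,000 = (EBIT − €752,000)(1 − 0.15) ÷ 210,000.
The (1 − t) factor cancels: (EBIT − 75,000) × 210,000 = (EBIT − 752,000) × 350,000.
Solving, EBIT = (752,000·350,000 − 75,000·210,000) / (350,000 − 210,000) = 247,450,000,000 / 140,000 = 1,767,500.00.

€1,767,500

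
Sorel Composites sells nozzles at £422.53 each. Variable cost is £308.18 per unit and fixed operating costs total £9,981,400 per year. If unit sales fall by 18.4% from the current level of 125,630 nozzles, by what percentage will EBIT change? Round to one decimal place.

-60.3%

Contribution at this volume is 125,630 × £114.35 = £14,365,790.50.
Operating income = contribution − fixed costs = £14,365,790.50 − £9,981,400 = £4,384,390.50.
DOL = contribution ÷ EBIT = £14,365,790.50 ÷ £4,384,390.50 = 3.2766.
%ΔEBIT = DOL × %ΔSales = 3.2766 × -18.4% = -60.3%.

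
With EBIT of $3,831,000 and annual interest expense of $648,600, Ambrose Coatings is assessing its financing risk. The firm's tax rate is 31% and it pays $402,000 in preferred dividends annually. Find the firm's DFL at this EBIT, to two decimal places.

1.47

Interest = $648,600.00.
Pre-tax preferred-dividend burden = $402,000 ÷ (1 − 0.31) = $582,608.70.
DFL = EBIT ÷ [EBIT − I − D_p/(1−t)] = $3,831,000 ÷ [$3,831,000 − $648,600.00 − $582,608.70] = $3,831,000 ÷ $2,599,791.30 = 1.4736.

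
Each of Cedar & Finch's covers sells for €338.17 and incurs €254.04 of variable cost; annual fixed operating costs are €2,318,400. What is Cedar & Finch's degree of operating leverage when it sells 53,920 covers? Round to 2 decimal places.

At 53,920 units, contribution = 53,920 × €84.13 = €4,536,289.60.
Subtracting fixed costs: EBIT = €4,536,289.60 − €2,318,400 = €2,217,889.60.
So DOL = total CM / EBIT = €4,536,289.60 / €2,217,889.60 = 2.0453.

2.05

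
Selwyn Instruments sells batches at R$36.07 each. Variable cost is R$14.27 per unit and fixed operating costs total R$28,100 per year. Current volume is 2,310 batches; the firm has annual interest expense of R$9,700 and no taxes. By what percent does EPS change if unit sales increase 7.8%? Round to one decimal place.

+31.3%

Contribution at this volume is 2,310 × R$21.80 = R$50,358.00.
Subtracting fixed costs: EBIT = R$50,358.00 − R$28,100 = R$22,258.00.
After interest of R$9,700.00, pre-tax earnings = R$12,558.00.
DCL = total CM / (EBIT − I) = R$50,358.00 / R$12,558.00 = 4.0100.
EPS therefore changes by 4.0100 × (+7.8%) = +31.3%.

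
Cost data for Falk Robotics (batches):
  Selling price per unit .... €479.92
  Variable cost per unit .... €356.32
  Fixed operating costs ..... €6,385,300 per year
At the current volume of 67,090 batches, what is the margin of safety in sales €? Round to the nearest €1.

€7,404,684

Contribution margin per unit = €479.92 − €356.32 = €123.60. Break-even units = €6,385,300 ÷ €123.60 = 51,661.00; break-even revenue = 51,661.00 × €479.92 = €24,793,148.67.
Actual sales revenue = 67,090 × €479.92 = €32,197,832.80.
Margin of safety = €32,197,832.80 − €24,793,148.67 = €7,404,684.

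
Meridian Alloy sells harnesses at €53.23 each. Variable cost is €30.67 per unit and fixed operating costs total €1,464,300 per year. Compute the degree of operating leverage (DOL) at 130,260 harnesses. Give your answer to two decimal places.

1.99

Contribution at this volume is 130,260 × €22.56 = €2,938,665.60.
Subtracting fixed costs: EBIT = €2,938,665.60 − €1,464,300 = €1,474,365.60.
So DOL = total CM / EBIT = €2,938,665.60 / €1,474,365.60 = 1.9932.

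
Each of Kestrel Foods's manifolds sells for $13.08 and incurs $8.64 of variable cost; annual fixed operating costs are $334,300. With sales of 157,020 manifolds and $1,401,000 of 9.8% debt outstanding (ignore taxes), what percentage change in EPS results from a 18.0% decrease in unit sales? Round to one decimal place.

-55.6%

Total contribution margin = 157,020 × $4.44 = $697,168.80.
Subtracting fixed costs: EBIT = $697,168.80 − $334,300 = $362,868.80.
After interest of $137,298.00, pre-tax earnings = $225,570.80.
Degree of combined leverage = contribution ÷ (EBIT − I) = $697,168.80 ÷ $225,570.80 = 3.0907.
%ΔEPS = DCL × %ΔSales = 3.0907 × -18.0% = -55.6%.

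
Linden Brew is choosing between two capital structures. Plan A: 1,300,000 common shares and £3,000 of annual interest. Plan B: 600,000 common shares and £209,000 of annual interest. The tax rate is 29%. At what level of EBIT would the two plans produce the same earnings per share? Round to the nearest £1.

At indifference, (EBIT − 3,000)(1 − t)/1,300,000 = (EBIT − 209,000)(1 − t)/600,000.
Cancelling (1 − t) and cross-multiplying: 600,000·(EBIT − 3,000) = 1,300,000·(EBIT − 209,000).
EBIT × (1,300,000 − 600,000) = 209,000 × 1,300,000 − 3,000 × 600,000 = 269,900,000,000, so EBIT = 269,900,000,000 ÷ 700,000 = 385,571.43.

£385,571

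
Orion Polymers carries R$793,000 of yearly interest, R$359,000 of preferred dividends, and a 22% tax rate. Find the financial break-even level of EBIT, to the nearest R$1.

R$1,253,256

Grossing the preferred dividend up to pre-tax terms: R$359,000 / (1 − 0.22) = R$460,256.41.
Financial break-even EBIT = interest + D_p ÷ (1 − t) = R$793,000 + R$460,256.41 = R$1,253,256.41.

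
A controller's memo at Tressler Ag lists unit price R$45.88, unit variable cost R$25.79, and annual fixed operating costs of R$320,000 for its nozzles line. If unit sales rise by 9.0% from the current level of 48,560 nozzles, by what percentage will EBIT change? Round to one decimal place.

+13.4%

At 48,560 units, contribution = 48,560 × R$20.09 = R$975,570.40.
Subtracting fixed costs: EBIT = R$975,570.40 − R$320,000 = R$655,570.40.
Degree of operating leverage = R$975,570.40 / R$655,570.40 = 1.4881.
Operating income changes by 1.4881 × +9.0% = +13.4%.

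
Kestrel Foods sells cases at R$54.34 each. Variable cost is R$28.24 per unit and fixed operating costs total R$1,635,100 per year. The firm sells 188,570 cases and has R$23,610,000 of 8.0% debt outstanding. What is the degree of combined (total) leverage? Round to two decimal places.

3.52

At 188,570 units, contribution = 188,570 × R$26.10 = R$4,921,677.00.
EBIT = R$4,921,677.00 − R$1,635,100 = R$3,286,577.00. Interest = R$1,888,800.00.
DOL = R$4,921,677.00 ÷ R$3,286,577.00 = 1.4975; DFL = R$3,286,577.00 ÷ R$1,397,777.00 = 2.3513.
DCL = DOL × DFL = 1.4975 × 2.3513 = 3.5211.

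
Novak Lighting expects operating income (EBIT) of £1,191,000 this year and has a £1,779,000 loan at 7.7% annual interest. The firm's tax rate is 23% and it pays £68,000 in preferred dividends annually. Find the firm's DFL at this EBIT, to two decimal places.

Interest = £136,983.00.
Pre-tax preferred-dividend burden = £68,000 ÷ (1 − 0.23) = £88,311.69.
DFL = EBIT ÷ [EBIT − I − D_p/(1−t)] = £1,191,000 ÷ [£1,191,000 − £136,983.00 − £88,311.69] = £1,191,000 ÷ £965,705.31 = 1.2333.

1.23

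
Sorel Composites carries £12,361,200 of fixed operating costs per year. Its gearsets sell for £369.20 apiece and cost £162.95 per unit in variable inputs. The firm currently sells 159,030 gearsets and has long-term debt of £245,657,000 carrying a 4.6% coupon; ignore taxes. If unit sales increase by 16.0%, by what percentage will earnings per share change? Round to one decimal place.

+57.4%

Total contribution margin = 159,030 × £206.25 = £32,799,937.50.
EBIT = £32,799,937.50 − £12,361,200 = £20,438,737.50.
Interest = £11,300,222.00, so EBIT − I = £9,138,515.50.
DCL = total CM / (EBIT − I) = £32,799,937.50 / £9,138,515.50 = 3.5892.
EPS therefore changes by 3.5892 × (+16.0%) = +57.4%.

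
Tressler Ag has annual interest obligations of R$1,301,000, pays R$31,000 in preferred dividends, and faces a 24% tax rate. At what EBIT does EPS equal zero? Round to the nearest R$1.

Preferred dividends are paid after tax, so their pre-tax equivalent is R$31,000 ÷ (1 − 0.24) = R$40,789.47.
Financial break-even EBIT = interest + D_p ÷ (1 − t) = R$1,301,000 + R$40,789.47 = R$1,341,789.47.

R$1,341,789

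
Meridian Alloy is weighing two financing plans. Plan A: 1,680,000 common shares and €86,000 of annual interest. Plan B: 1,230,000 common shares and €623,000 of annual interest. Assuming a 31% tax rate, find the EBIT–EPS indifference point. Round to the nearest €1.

€2,090,800

At indifference, (EBIT − 86,000)(1 − t)/1,680,000 = (EBIT − 623,000)(1 − t)/1,230,000.
Cancelling (1 − t) and cross-multiplying: 1,230,000·(EBIT − 86,000) = 1,680,000·(EBIT − 623,000).
Solving, EBIT = (623,000·1,680,000 − 86,000·1,230,000) / (1,680,000 − 1,230,000) = 940,860,000,000 / 450,000 = 2,090,800.00.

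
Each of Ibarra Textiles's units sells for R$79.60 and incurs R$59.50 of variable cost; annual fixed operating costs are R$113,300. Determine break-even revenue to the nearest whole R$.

R$448,691

CM per unit = R$79.60 − R$59.50 = R$20.10; CM ratio = R$20.10 / R$79.60 = 0.2525.
Break-even sales = FC ÷ CM ratio = R$113,300 × R$79.60 / R$20.10 = R$448,691.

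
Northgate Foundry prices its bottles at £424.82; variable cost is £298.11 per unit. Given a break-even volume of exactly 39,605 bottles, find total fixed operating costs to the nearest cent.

£5,018,349.55

Contribution margin per unit = £424.82 − £298.11 = £126.71.
Fixed costs = break-even units × CM = 39,605 × £126.71 = £5,018,349.55.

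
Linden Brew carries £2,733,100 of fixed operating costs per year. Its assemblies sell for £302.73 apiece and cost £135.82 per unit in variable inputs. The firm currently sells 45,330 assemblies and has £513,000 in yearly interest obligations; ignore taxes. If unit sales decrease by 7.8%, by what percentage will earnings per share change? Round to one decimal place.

-13.7%

At 45,330 units, contribution = 45,330 × £166.91 = £7,566,030.30.
Operating income = contribution − fixed costs = £7,566,030.30 − £2,733,100 = £4,832,930.30.
After interest of £513,000.00, pre-tax earnings = £4,319,930.30.
DCL = total CM / (EBIT − I) = £7,566,030.30 / £4,319,930.30 = 1.7514.
%ΔEPS = DCL × %ΔSales = 1.7514 × -7.8% = -13.7%.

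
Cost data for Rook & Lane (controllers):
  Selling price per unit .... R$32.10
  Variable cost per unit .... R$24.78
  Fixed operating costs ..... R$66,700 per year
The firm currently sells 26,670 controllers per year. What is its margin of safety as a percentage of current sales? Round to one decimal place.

65.8%

Unit CM = price − variable cost = R$32.10 − R$24.78 = R$7.32. Break-even units = R$66,700 ÷ R$7.32 = 9,112.02; break-even revenue = 9,112.02 × R$32.10 = R$292,495.90.
Actual sales revenue = 26,670 × R$32.10 = R$856,107.00.
Margin of safety = (R$856,107.00 − R$292,495.90) ÷ R$856,107.00 = 65.8%.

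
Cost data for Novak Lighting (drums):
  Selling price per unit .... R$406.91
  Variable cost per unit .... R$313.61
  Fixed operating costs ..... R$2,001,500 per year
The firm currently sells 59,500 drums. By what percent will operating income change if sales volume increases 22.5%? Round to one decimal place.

+35.2%

Total contribution margin = 59,500 × R$93.30 = R$5,551,350.00.
EBIT = R$5,551,350.00 − R$2,001,500 = R$3,549,850.00.
So DOL = total CM / EBIT = R$5,551,350.00 / R$3,549,850.00 = 1.5638.
Operating income changes by 1.5638 × +22.5% = +35.2%.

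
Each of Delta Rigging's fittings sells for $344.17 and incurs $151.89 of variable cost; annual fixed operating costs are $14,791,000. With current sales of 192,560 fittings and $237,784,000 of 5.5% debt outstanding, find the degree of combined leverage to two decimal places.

4.04

At 192,560 units, contribution = 192,560 × $192.28 = $37,025,436.80.
Subtracting fixed costs: EBIT = $37,025,436.80 − $14,791,000 = $22,234,436.80. Interest = $13,078,120.00, so EBIT − I = $9,156,316.80.
DCL = contribution ÷ (EBIT − I) = $37,025,436.80 ÷ $9,156,316.80 = 4.0437.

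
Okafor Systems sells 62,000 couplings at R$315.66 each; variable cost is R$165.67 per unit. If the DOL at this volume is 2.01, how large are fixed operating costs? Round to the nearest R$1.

R$4,672,823

At 62,000 units, contribution = 62,000 × R$149.99 = R$9,299,380.00.
Since DOL = CM ÷ EBIT, EBIT = R$9,299,380.00 ÷ 2.01 = R$4,626,557.21.
Fixed costs = CM − EBIT = R$9,299,380.00 − R$4,626,557.21 = R$4,672,823.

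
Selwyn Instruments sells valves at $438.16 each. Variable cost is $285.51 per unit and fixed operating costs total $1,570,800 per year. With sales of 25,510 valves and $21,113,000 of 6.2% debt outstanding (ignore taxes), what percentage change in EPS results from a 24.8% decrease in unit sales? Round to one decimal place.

Contribution at this volume is 25,510 × $152.65 = $3,894,101.50.
EBIT = $3,894,101.50 − $1,570,800 = $2,323,301.50.
Interest = $1,309,006.00, so EBIT − I = $1,014,295.50.
DCL = total CM / (EBIT − I) = $3,894,101.50 / $1,014,295.50 = 3.8392.
%ΔEPS = DCL × %ΔSales = 3.8392 × -24.8% = -95.2%.

-95.2%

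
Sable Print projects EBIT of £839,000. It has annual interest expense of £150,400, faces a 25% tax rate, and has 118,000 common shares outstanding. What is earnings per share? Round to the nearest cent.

£4.38

Interest = £150,400.00, so EBT = £839,000 − £150,400.00 = £688,600.00.
Net income = £688,600.00 × (1 − 0.25) = £516,450.00.
Per share: £516,450.00 / 118,000 shares = £4.38.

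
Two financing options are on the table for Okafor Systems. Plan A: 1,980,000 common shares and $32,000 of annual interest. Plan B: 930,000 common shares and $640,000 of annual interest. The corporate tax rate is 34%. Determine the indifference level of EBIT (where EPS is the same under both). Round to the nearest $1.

$1,178,514

At indifference, (EBIT − 32,000)(1 − t)/1,980,000 = (EBIT − 640,000)(1 − t)/930,000.
Cancelling (1 − t) and cross-multiplying: 930,000·(EBIT − 32,000) = 1,980,000·(EBIT − 640,000).
Solving, EBIT = (640,000·1,980,000 − 32,000·930,000) / (1,980,000 − 930,000) = 1,237,440,000,000 / 1,050,000 = 1,178,514.29.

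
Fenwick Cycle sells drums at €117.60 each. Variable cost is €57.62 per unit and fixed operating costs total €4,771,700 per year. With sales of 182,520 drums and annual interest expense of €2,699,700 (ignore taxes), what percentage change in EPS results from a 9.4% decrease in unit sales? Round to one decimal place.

Contribution at this volume is 182,520 × €59.98 = €10,947,549.60.
Operating income = contribution − fixed costs = €10,947,549.60 − €4,771,700 = €6,175,849.60.
After interest of €2,699,700.00, pre-tax earnings = €3,476,149.60.
DCL = total CM / (EBIT − I) = €10,947,549.60 / €3,476,149.60 = 3.1493.
%ΔEPS = DCL × %ΔSales = 3.1493 × -9.4% = -29.6%.

-29.6%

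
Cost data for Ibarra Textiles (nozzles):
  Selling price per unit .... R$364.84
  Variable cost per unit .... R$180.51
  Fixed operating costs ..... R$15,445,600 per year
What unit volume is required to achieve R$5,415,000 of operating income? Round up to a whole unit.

113,170 nozzles

Each unit contributes R$364.84 − R$180.51 = R$184.33.
Need Q such that Q × R$184.33 − R$15,445,600 = R$5,415,000, i.e. Q = R$20,860,600 / R$184.33 = 113,169.86 → 113,170.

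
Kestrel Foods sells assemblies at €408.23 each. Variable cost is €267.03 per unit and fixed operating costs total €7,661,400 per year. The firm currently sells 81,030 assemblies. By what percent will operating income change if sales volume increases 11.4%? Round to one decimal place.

Contribution at this volume is 81,030 × €141.20 = €11,441,436.00.
EBIT = €11,441,436.00 − €7,661,400 = €3,780,036.00.
So DOL = total CM / EBIT = €11,441,436.00 / €3,780,036.00 = 3.0268.
%ΔEBIT = DOL × %ΔSales = 3.0268 × +11.4% = +34.5%.

+34.5%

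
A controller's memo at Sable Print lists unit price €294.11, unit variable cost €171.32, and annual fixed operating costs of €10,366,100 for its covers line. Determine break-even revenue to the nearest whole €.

Contribution margin per unit = €294.11 − €171.32 = €122.79, a CM ratio of €122.79 ÷ €294.11 = 0.4175.
Break-even sales = FC ÷ CM ratio = €10,366,100 × €294.11 / €122.79 = €24,829,169.

€24,829,169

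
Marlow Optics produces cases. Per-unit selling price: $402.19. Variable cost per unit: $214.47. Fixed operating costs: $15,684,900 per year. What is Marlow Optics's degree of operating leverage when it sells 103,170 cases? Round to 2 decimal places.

Total contribution margin = 103,170 × $187.72 = $19,367,072.40.
Operating income = contribution − fixed costs = $19,367,072.40 − $15,684,900 = $3,682,172.40.
DOL = contribution ÷ EBIT = $19,367,072.40 ÷ $3,682,172.40 = 5.2597.

5.26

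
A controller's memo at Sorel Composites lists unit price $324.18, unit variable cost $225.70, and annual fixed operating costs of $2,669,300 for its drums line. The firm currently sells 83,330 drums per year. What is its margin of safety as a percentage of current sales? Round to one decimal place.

Each unit contributes $324.18 − $225.70 = $98.48. Break-even units = $2,669,300 ÷ $98.48 = 27,105.00; break-even revenue = 27,105.00 × $324.18 = $8,786,897.58.
Actual sales revenue = 83,330 × $324.18 = $27,013,919.40.
Margin of safety = ($27,013,919.40 − $8,786,897.58) ÷ $27,013,919.40 = 67.5%.

67.5%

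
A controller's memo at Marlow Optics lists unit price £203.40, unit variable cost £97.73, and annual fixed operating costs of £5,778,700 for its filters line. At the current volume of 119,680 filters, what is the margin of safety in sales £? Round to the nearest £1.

Unit CM = price − variable cost = £203.40 − £97.73 = £105.67. Break-even units = £5,778,700 ÷ £105.67 = 54,686.29; break-even revenue = 54,686.29 × £203.40 = £11,123,190.88.
Actual sales revenue = 119,680 × £203.40 = £24,342,912.00.
Margin of safety = £24,342,912.00 − £11,123,190.88 = £13,219,721.

£13,219,721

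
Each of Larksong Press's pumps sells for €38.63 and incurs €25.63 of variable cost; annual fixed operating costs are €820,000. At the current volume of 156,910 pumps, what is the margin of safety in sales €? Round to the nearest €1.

€3,624,772

Unit CM = price − variable cost = €38.63 − €25.63 = €13.00. Break-even units = €820,000 ÷ €13.00 = 63,076.92; break-even revenue = 63,076.92 × €38.63 = €2,436,661.54.
Actual sales revenue = 156,910 × €38.63 = €6,061,433.30.
Margin of safety = €6,061,433.30 − €2,436,661.54 = €3,624,772.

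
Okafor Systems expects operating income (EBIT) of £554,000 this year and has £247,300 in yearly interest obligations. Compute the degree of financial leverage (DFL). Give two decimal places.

Interest = £247,300.00.
DFL = EBIT ÷ (EBIT − I) = £554,000 ÷ (£554,000 − £247,300.00) = £554,000 ÷ £306,700.00 = 1.8063.

1.81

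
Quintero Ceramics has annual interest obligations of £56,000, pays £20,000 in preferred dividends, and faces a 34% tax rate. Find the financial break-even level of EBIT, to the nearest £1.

£86,303

Preferred dividends are paid after tax, so their pre-tax equivalent is £20,000 ÷ (1 − 0.34) = £30,303.03.
EPS = 0 when EBIT covers interest plus the pre-tax preferred burden: £56,000 + £30,303.03 = £86,303.03.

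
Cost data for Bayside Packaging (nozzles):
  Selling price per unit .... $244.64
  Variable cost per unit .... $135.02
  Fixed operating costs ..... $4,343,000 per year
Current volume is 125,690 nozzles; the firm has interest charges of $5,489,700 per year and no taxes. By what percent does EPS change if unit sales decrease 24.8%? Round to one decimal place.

Contribution at this volume is 125,690 × $109.62 = $13,778,137.80.
Subtracting fixed costs: EBIT = $13,778,137.80 − $4,343,000 = $9,435,137.80.
Interest = $5,489,700.00, so EBIT − I = $3,945,437.80.
Degree of combined leverage = contribution ÷ (EBIT − I) = $13,778,137.80 ÷ $3,945,437.80 = 3.4922.
%ΔEPS = DCL × %ΔSales = 3.4922 × -24.8% = -86.6%.

-86.6%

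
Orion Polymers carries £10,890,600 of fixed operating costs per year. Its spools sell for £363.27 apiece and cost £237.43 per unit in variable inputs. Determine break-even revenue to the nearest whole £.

£31,438,559

CM per unit = £363.27 − £237.43 = £125.84; CM ratio = £125.84 / £363.27 = 0.3464.
Break-even sales = FC ÷ CM ratio = £10,890,600 × £363.27 / £125.84 = £31,438,559.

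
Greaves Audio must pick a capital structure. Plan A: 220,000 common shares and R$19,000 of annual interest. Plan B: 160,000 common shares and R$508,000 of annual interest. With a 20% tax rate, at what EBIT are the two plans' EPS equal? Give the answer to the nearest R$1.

R$1,812,000

At indifference, (EBIT − 19,000)(1 − t)/220,000 = (EBIT − 508,000)(1 − t)/160,000.
The (1 − t) factor cancels: (EBIT − 19,000) × 160,000 = (EBIT − 508,000) × 220,000.
EBIT × (220,000 − 160,000) = 508,000 × 220,000 − 19,000 × 160,000 = 108,720,000,000, so EBIT = 108,720,000,000 ÷ 60,000 = 1,812,000.00.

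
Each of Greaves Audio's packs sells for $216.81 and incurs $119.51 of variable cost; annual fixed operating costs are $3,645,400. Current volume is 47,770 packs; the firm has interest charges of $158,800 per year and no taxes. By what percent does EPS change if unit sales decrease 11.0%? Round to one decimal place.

-60.6%

Contribution at this volume is 47,770 × $97.30 = $4,648,021.00.
Operating income = contribution − fixed costs = $4,648,021.00 − $3,645,400 = $1,002,621.00.
Interest = $158,800.00, so EBIT − I = $843,821.00.
DCL = total CM / (EBIT − I) = $4,648,021.00 / $843,821.00 = 5.5083.
%ΔEPS = DCL × %ΔSales = 5.5083 × -11.0% = -60.6%.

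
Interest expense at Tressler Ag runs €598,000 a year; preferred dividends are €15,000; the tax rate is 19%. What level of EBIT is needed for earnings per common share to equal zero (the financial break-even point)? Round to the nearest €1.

Preferred dividends are paid after tax, so their pre-tax equivalent is €15,000 ÷ (1 − 0.19) = €18,518.52.
Financial break-even EBIT = interest + D_p ÷ (1 − t) = €598,000 + €18,518.52 = €616,518.52.

€616,519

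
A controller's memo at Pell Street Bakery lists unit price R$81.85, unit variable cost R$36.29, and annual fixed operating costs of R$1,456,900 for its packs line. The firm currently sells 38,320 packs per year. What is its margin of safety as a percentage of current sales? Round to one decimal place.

Each unit contributes R$81.85 − R$36.29 = R$45.56. Break-even units = R$1,456,900 ÷ R$45.56 = 31,977.61; break-even revenue = 31,977.61 × R$81.85 = R$2,617,367.54.
Actual sales revenue = 38,320 × R$81.85 = R$3,136,492.00.
Margin of safety = (R$3,136,492.00 − R$2,617,367.54) ÷ R$3,136,492.00 = 16.6%.

16.6%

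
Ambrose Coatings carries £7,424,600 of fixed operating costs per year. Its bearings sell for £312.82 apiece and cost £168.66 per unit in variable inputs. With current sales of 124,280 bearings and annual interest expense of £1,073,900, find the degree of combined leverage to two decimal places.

Contribution at this volume is 124,280 × £144.16 = £17,916,204.80.
Subtracting fixed costs: EBIT = £17,916,204.80 − £7,424,600 = £10,491,604.80. Interest = £1,073,900.00, so EBIT − I = £9,417,704.80.
DCL = contribution ÷ (EBIT − I) = £17,916,204.80 ÷ £9,417,704.80 = 1.9024.

1.90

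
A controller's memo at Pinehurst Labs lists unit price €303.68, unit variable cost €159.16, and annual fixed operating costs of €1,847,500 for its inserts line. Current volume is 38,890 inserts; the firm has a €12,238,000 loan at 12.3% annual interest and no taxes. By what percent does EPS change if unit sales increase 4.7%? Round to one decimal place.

At 38,890 units, contribution = 38,890 × €144.52 = €5,620,382.80.
Subtracting fixed costs: EBIT = €5,620,382.80 − €1,847,500 = €3,772,882.80.
After interest of €1,505,274.00, pre-tax earnings = €2,267,608.80.
DCL = total CM / (EBIT − I) = €5,620,382.80 / €2,267,608.80 = 2.4786.
EPS therefore changes by 2.4786 × (+4.7%) = +11.6%.

+11.6%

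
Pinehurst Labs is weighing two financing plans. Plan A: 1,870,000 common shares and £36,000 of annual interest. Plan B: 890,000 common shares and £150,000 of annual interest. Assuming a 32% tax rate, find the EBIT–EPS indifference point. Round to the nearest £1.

£253,531

At indifference, (EBIT − 36,000)(1 − t)/1,870,000 = (EBIT − 150,000)(1 − t)/890,000.
Cancelling (1 − t) and cross-multiplying: 890,000·(EBIT − 36,000) = 1,870,000·(EBIT − 150,000).
Solving, EBIT = (150,000·1,870,000 − 36,000·890,000) / (1,870,000 − 890,000) = 248,460,000,000 / 980,000 = 253,530.61.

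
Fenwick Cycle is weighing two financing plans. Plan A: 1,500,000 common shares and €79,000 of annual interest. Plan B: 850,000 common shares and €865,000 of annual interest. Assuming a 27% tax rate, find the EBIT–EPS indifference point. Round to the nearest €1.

€1,892,846

Set EPS_A = EPS_B: (EBIT − €79,000)(1 − 0.27) ÷ 1,500,000 = (EBIT − €865,000)(1 − 0.27) ÷ 850,000.
Cancelling (1 − t) and cross-multiplying: 850,000·(EBIT − 79,000) = 1,500,000·(EBIT − 865,000).
EBIT × (1,500,000 − 850,000) = 865,000 × 1,500,000 − 79,000 × 850,000 = 1,230,350,000,000, so EBIT = 1,230,350,000,000 ÷ 650,000 = 1,892,846.15.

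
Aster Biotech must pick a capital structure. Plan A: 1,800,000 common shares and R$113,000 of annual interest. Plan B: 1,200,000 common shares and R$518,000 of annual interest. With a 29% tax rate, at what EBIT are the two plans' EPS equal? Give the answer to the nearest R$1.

R$1,328,000

Set EPS_A = EPS_B: (EBIT − R$113,000)(1 − 0.29) ÷ 1,800,000 = (EBIT − R$518,000)(1 − 0.29) ÷ 1,200,000.
Cancelling (1 − t) and cross-multiplying: 1,200,000·(EBIT − 113,000) = 1,800,000·(EBIT − 518,000).
Solving, EBIT = (518,000·1,800,000 − 113,000·1,200,000) / (1,800,000 − 1,200,000) = 796,800,000,000 / 600,000 = 1,328,000.00.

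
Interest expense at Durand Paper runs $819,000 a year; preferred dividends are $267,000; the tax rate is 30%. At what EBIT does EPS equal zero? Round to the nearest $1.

$1,200,429

Grossing the preferred dividend up to pre-tax terms: $267,000 / (1 − 0.30) = $381,428.57.
Financial break-even EBIT = interest + D_p ÷ (1 − t) = $819,000 + $381,428.57 = $1,200,428.57.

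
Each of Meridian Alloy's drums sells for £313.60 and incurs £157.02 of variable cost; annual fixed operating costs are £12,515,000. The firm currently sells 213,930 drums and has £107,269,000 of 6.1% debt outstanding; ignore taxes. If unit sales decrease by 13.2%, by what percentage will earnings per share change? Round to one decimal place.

-30.6%

At 213,930 units, contribution = 213,930 × £156.58 = £33,497,159.40.
EBIT = £33,497,159.40 − £12,515,000 = £20,982,159.40.
Interest = £6,543,409.00, so EBIT − I = £14,438,750.40.
Degree of combined leverage = contribution ÷ (EBIT − I) = £33,497,159.40 ÷ £14,438,750.40 = 2.3199.
%ΔEPS = DCL × %ΔSales = 2.3199 × -13.2% = -30.6%.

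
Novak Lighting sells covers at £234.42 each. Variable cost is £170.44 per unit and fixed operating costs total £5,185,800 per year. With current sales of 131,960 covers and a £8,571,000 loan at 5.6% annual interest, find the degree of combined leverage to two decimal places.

3.04

Contribution at this volume is 131,960 × £63.98 = £8,442,800.80.
EBIT = £8,442,800.80 − £5,185,800 = £3,257,000.80. Interest = £479,976.00.
DOL = £8,442,800.80 ÷ £3,257,000.80 = 2.5922; DFL = £3,257,000.80 ÷ £2,777,024.80 = 1.1728.
DCL = DOL × DFL = 2.5922 × 1.1728 = 3.0401.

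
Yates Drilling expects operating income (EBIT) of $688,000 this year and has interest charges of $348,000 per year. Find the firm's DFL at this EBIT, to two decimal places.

2.02

Interest = $348,000.00.
Degree of financial leverage = EBIT / (EBIT − interest) = $688,000 / $340,000.00 = 2.0235.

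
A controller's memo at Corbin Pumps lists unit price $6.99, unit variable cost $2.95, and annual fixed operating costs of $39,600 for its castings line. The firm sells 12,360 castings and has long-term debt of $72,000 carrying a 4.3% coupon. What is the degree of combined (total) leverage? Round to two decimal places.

6.90

Total contribution margin = 12,360 × $4.04 = $49,934.40.
EBIT = $49,934.40 − $39,600 = $10,334.40. Interest = $3,096.00, so EBIT − I = $7,238.40.
DCL = contribution ÷ (EBIT − I) = $49,934.40 ÷ $7,238.40 = 6.8985.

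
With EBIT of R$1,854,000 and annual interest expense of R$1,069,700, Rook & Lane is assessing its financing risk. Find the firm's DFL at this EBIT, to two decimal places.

2.36

Interest = R$1,069,700.00.
DFL = EBIT ÷ (EBIT − I) = R$1,854,000 ÷ (R$1,854,000 − R$1,069,700.00) = R$1,854,000 ÷ R$784,300.00 = 2.3639.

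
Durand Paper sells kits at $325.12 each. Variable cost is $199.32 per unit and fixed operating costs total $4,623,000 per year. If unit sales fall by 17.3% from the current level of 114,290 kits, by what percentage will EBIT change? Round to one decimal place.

At 114,290 units, contribution = 114,290 × $125.80 = $14,377,682.00.
EBIT = $14,377,682.00 − $4,623,000 = $9,754,682.00.
Degree of operating leverage = $14,377,682.00 / $9,754,682.00 = 1.4739.
%ΔEBIT = DOL × %ΔSales = 1.4739 × -17.3% = -25.5%.

-25.5%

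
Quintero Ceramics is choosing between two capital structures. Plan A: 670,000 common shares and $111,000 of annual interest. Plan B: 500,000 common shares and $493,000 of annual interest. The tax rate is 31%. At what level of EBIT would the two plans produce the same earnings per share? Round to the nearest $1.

$1,616,529

Set EPS_A = EPS_B: (EBIT − $111,000)(1 − 0.31) ÷ 670,000 = (EBIT − $493,000)(1 − 0.31) ÷ 500,000.
The (1 − t) factor cancels: (EBIT − 111,000) × 500,000 = (EBIT − 493,000) × 670,000.
EBIT × (670,000 − 500,000) = 493,000 × 670,000 − 111,000 × 500,000 = 274,810,000,000, so EBIT = 274,810,000,000 ÷ 170,000 = 1,616,529.41.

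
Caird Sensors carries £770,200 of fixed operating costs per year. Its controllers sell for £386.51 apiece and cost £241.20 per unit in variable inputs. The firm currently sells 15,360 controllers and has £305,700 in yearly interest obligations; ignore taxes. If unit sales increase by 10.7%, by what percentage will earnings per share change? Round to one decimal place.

Contribution at this volume is 15,360 × £145.31 = £2,231,961.60.
Subtracting fixed costs: EBIT = £2,231,961.60 − £770,200 = £1,461,761.60.
Interest = £305,700.00, so EBIT − I = £1,156,061.60.
Degree of combined leverage = contribution ÷ (EBIT − I) = £2,231,961.60 ÷ £1,156,061.60 = 1.9307.
EPS therefore changes by 1.9307 × (+10.7%) = +20.7%.

+20.7%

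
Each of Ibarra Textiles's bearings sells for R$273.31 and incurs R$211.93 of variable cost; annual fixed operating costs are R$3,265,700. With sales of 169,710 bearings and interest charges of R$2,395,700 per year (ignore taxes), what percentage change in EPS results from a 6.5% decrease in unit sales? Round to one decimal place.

-14.2%

Contribution at this volume is 169,710 × R$61.38 = R$10,416,799.80.
Subtracting fixed costs: EBIT = R$10,416,799.80 − R$3,265,700 = R$7,151,099.80.
Interest = R$2,395,700.00, so EBIT − I = R$4,755,399.80.
Degree of combined leverage = contribution ÷ (EBIT − I) = R$10,416,799.80 ÷ R$4,755,399.80 = 2.1905.
%ΔEPS = DCL × %ΔSales = 2.1905 × -6.5% = -14.2%.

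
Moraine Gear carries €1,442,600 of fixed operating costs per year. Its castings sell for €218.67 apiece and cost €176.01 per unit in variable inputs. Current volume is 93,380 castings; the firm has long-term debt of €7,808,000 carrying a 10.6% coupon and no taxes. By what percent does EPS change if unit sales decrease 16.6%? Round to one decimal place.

-38.6%

Contribution at this volume is 93,380 × €42.66 = €3,983,590.80.
EBIT = €3,983,590.80 − €1,442,600 = €2,540,990.80.
Interest = €827,648.00, so EBIT − I = €1,713,342.80.
Degree of combined leverage = contribution ÷ (EBIT − I) = €3,983,590.80 ÷ €1,713,342.80 = 2.3250.
EPS therefore changes by 2.3250 × (-16.6%) = -38.6%.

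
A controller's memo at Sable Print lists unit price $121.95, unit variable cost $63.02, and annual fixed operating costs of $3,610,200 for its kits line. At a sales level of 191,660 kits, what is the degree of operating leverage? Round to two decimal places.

1.47

At 191,660 units, contribution = 191,660 × $58.93 = $11,294,523.80.
Subtracting fixed costs: EBIT = $11,294,523.80 − $3,610,200 = $7,684,323.80.
Degree of operating leverage = $11,294,523.80 / $7,684,323.80 = 1.4698.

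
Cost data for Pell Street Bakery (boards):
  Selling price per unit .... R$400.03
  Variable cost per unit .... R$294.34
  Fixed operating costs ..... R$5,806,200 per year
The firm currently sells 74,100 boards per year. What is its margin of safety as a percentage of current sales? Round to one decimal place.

25.9%

Each unit contributes R$400.03 − R$294.34 = R$105.69. Break-even units = R$5,806,200 ÷ R$105.69 = 54,936.13; break-even revenue = 54,936.13 × R$400.03 = R$21,976,101.67.
Actual sales revenue = 74,100 × R$400.03 = R$29,642,223.00.
Margin of safety = (R$29,642,223.00 − R$21,976,101.67) ÷ R$29,642,223.00 = 25.9%.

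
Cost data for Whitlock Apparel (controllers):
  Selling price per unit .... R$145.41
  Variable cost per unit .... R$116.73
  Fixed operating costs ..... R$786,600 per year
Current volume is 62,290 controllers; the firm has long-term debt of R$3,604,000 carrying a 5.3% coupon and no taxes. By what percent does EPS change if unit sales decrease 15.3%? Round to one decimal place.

Total contribution margin = 62,290 × R$28.68 = R$1,786,477.20.
Subtracting fixed costs: EBIT = R$1,786,477.20 − R$786,600 = R$999,877.20.
After interest of R$191,012.00, pre-tax earnings = R$808,865.20.
DCL = total CM / (EBIT − I) = R$1,786,477.20 / R$808,865.20 = 2.2086.
EPS therefore changes by 2.2086 × (-15.3%) = -33.8%.

-33.8%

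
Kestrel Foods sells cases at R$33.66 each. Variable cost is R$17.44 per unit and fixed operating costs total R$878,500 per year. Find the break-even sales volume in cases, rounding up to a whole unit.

54,162 cases

Each unit contributes R$33.66 − R$17.44 = R$16.22.
Break-even volume = fixed costs ÷ CM per unit = R$878,500 ÷ R$16.22 = 54,161.53, so 54,162 cases.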